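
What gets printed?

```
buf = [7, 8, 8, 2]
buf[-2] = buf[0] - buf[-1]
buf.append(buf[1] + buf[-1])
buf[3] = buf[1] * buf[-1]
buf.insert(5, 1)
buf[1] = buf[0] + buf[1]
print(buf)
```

buf[-2] = buf[0]-buf[-1] = 7-2 = 5 → [7, 8, 5, 2]
append buf[1]+buf[-1] = 8+2 = 10 → [7, 8, 5, 2, 10]
buf[3] = buf[1]*buf[-1] = 8*10 = 80 → [7, 8, 5, 80, 10]
insert 1 at 5 → [7, 8, 5, 80, 10, 1]
buf[1] = buf[0]+buf[1] = 7+8 = 15 → [7, 15, 5, 80, 10, 1]

[7, 15, 5, 80, 10, 1]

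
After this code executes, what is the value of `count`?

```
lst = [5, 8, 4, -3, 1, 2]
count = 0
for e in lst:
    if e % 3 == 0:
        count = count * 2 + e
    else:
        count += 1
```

e=5: not %3==0, count = 0+1 = 1
e=8: not %3==0, count = 1+1 = 2
e=4: not %3==0, count = 2+1 = 3
e=-3: %3==0, count = 3*2+(-3) = 3
e=1: not %3==0, count = 3+1 = 4
e=2: not %3==0, count = 4+1 = 5

5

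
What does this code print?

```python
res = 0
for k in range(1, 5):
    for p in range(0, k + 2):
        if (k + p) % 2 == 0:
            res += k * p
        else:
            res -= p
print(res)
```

20

k=1,p=0: odd sum, res = 0-0 = 0
k=1,p=1: even sum, res = 0+1 = 1
k=1,p=2: odd sum, res = 1-2 = -1
k=2,p=0: even sum, res = (-1)+0 = -1
k=2,p=1: odd sum, res = (-1)-1 = -2
k=2,p=2: even sum, res = (-2)+4 = 2
k=2,p=3: odd sum, res = 2-3 = -1
k=3,p=0: odd sum, res = (-1)-0 = -1
k=3,p=1: even sum, res = (-1)+3 = 2
k=3,p=2: odd sum, res = 2-2 = 0
k=3,p=3: even sum, res = 0+9 = 9
k=3,p=4: odd sum, res = 9-4 = 5
k=4,p=0: even sum, res = 5+0 = 5
k=4,p=1: odd sum, res = 5-1 = 4
k=4,p=2: even sum, res = 4+8 = 12
k=4,p=3: odd sum, res = 12-3 = 9
k=4,p=4: even sum, res = 9+16 = 25
k=4,p=5: odd sum, res = 25-5 = 20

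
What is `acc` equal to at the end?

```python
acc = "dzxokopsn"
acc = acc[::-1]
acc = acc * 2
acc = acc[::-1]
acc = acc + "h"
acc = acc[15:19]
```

reverse → 'nspokoxzd'
repeat ×2 → 'nspokoxzdnspokoxzd'
reverse → 'dzxokopsndzxokopsn'
+ 'h' → 'dzxokopsndzxokopsnh'
slice [15:19] → 'psnh'

'psnh'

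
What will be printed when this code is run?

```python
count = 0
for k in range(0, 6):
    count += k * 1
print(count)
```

15

k=0: count = 0+0*1 = 0
k=1: count = 0+1*1 = 1
k=2: count = 1+2*1 = 3
k=3: count = 3+3*1 = 6
k=4: count = 6+4*1 = 10
k=5: count = 10+5*1 = 15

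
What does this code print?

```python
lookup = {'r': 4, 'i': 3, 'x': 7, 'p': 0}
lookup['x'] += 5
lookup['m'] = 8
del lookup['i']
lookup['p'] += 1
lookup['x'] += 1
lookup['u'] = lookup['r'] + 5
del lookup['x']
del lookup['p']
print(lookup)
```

{'r': 4, 'm': 8, 'u': 9}

lookup['x'] = 7+5 = 12 → {'r': 4, 'i': 3, 'x': 12, 'p': 0}
lookup['m'] = 8 → {'r': 4, 'i': 3, 'x': 12, 'p': 0, 'm': 8}
del 'i' → {'r': 4, 'x': 12, 'p': 0, 'm': 8}
lookup['p'] = 0+1 = 1 → {'r': 4, 'x': 12, 'p': 1, 'm': 8}
lookup['x'] = 12+1 = 13 → {'r': 4, 'x': 13, 'p': 1, 'm': 8}
lookup['u'] = lookup['r']+5 = 9 → {'r': 4, 'x': 13, 'p': 1, 'm': 8, 'u': 9}
del 'x' → {'r': 4, 'p': 1, 'm': 8, 'u': 9}
del 'p' → {'r': 4, 'm': 8, 'u': 9}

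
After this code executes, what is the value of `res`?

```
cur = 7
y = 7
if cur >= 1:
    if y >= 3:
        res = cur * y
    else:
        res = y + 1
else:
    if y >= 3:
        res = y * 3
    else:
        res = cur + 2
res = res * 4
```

196

cur=7, y=7
cur >= 1 is True; y >= 3 is True
→ res = cur * y = 49
res = 49*4 = 196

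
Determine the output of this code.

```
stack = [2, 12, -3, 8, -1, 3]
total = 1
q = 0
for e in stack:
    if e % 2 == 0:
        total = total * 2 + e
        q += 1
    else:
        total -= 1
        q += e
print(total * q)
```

e=2: even, total = 1*2+2 = 4; q=1
e=12: even, total = 4*2+12 = 20; q=2
e=-3: not even, total = 20-1 = 19; q=-1
e=8: even, total = 19*2+8 = 46; q=0
e=-1: not even, total = 46-1 = 45; q=-1
e=3: not even, total = 45-1 = 44; q=2
total*q = 44*2 = 88

88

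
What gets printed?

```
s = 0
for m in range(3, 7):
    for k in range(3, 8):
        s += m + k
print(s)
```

190

m=3,k=3: s = 0+6 = 6
m=3,k=4: s = 6+7 = 13
m=3,k=5: s = 13+8 = 21
m=3,k=6: s = 21+9 = 30
m=3,k=7: s = 30+10 = 40
m=4,k=3: s = 40+7 = 47
m=4,k=4: s = 47+8 = 55
m=4,k=5: s = 55+9 = 64
m=4,k=6: s = 64+10 = 74
m=4,k=7: s = 74+11 = 85
m=5,k=3: s = 85+8 = 93
m=5,k=4: s = 93+9 = 102
m=5,k=5: s = 102+10 = 112
m=5,k=6: s = 112+11 = 123
m=5,k=7: s = 123+12 = 135
m=6,k=3: s = 135+9 = 144
m=6,k=4: s = 144+10 = 154
m=6,k=5: s = 154+11 = 165
m=6,k=6: s = 165+12 = 177
m=6,k=7: s = 177+13 = 190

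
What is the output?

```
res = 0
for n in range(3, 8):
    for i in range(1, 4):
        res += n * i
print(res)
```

150

n=3,i=1: res = 0+3 = 3
n=3,i=2: res = 3+6 = 9
n=3,i=3: res = 9+9 = 18
n=4,i=1: res = 18+4 = 22
n=4,i=2: res = 22+8 = 30
n=4,i=3: res = 30+12 = 42
n=5,i=1: res = 42+5 = 47
n=5,i=2: res = 47+10 = 57
n=5,i=3: res = 57+15 = 72
n=6,i=1: res = 72+6 = 78
n=6,i=2: res = 78+12 = 90
n=6,i=3: res = 90+18 = 108
n=7,i=1: res = 108+7 = 115
n=7,i=2: res = 115+14 = 129
n=7,i=3: res = 129+21 = 150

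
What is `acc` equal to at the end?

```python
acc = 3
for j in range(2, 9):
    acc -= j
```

j=2: acc = 3-2 = 1
j=3: acc = 1-3 = -2
j=4: acc = (-2)-4 = -6
j=5: acc = (-6)-5 = -11
j=6: acc = (-11)-6 = -17
j=7: acc = (-17)-7 = -24
j=8: acc = (-24)-8 = -32

-32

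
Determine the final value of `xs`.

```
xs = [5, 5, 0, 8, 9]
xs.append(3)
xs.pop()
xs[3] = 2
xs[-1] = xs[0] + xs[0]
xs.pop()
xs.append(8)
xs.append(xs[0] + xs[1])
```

[5, 5, 0, 2, 8, 10]

append 3 → [5, 5, 0, 8, 9, 3]
pop() removes 3 → [5, 5, 0, 8, 9]
xs[3] = 2 → [5, 5, 0, 2, 9]
xs[-1] = xs[0]+xs[0] = 5+5 = 10 → [5, 5, 0, 2, 10]
pop() removes 10 → [5, 5, 0, 2]
append 8 → [5, 5, 0, 2, 8]
append xs[0]+xs[1] = 5+5 = 10 → [5, 5, 0, 2, 8, 10]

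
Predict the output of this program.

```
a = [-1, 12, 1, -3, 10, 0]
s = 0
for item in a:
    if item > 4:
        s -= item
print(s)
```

item=-1: not >4
item=12: >4, s = 0-12 = -12
item=1: not >4
item=-3: not >4
item=10: >4, s = (-12)-10 = -22
item=0: not >4

-22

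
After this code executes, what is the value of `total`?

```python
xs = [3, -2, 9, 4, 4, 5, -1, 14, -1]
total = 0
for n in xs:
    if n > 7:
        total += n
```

n=3: not >7
n=-2: not >7
n=9: >7, total = 0+9 = 9
n=4: not >7
n=4: not >7
n=5: not >7
n=-1: not >7
n=14: >7, total = 9+14 = 23
n=-1: not >7

23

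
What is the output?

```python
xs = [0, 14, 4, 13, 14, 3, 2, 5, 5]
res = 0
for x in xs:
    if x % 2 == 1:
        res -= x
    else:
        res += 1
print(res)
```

x=0: not odd, res = 0+1 = 1
x=14: not odd, res = 1+1 = 2
x=4: not odd, res = 2+1 = 3
x=13: odd, res = 3-13 = -10
x=14: not odd, res = (-10)+1 = -9
x=3: odd, res = (-9)-3 = -12
x=2: not odd, res = (-12)+1 = -11
x=5: odd, res = (-11)-5 = -16
x=5: odd, res = (-16)-5 = -21

-21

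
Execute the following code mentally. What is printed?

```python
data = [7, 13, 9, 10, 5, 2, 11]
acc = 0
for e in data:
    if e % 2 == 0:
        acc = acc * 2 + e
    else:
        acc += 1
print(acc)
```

e=7: not even, acc = 0+1 = 1
e=13: not even, acc = 1+1 = 2
e=9: not even, acc = 2+1 = 3
e=10: even, acc = 3*2+10 = 16
e=5: not even, acc = 16+1 = 17
e=2: even, acc = 17*2+2 = 36
e=11: not even, acc = 36+1 = 37

37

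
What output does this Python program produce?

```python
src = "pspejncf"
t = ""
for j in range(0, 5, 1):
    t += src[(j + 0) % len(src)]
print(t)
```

j=0: add src[0]='p' → 'p'
j=1: add src[1]='s' → 'ps'
j=2: add src[2]='p' → 'psp'
j=3: add src[3]='e' → 'pspe'
j=4: add src[4]='j' → 'pspej'

pspej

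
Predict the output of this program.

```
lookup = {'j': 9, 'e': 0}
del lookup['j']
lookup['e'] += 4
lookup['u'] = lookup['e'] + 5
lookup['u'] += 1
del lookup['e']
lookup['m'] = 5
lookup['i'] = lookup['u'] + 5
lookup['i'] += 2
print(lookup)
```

del 'j' → {'e': 0}
lookup['e'] = 0+4 = 4 → {'e': 4}
lookup['u'] = lookup['e']+5 = 9 → {'e': 4, 'u': 9}
lookup['u'] = 9+1 = 10 → {'e': 4, 'u': 10}
del 'e' → {'u': 10}
lookup['m'] = 5 → {'u': 10, 'm': 5}
lookup['i'] = lookup['u']+5 = 15 → {'u': 10, 'm': 5, 'i': 15}
lookup['i'] = 15+2 = 17 → {'u': 10, 'm': 5, 'i': 17}

{'u': 10, 'm': 5, 'i': 17}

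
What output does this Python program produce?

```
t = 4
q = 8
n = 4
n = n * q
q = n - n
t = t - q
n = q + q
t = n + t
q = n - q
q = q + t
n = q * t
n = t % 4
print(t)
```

4

n = 4*8 = 32
q = 32-32 = 0
t = 4-0 = 4
n = 0+0 = 0
t = 0+4 = 4
q = 0-0 = 0
q = 0+4 = 4
n = 4*4 = 16
n = 4%4 = 0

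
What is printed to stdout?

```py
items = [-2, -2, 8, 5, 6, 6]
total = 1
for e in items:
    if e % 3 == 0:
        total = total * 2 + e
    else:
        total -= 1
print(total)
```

e=-2: not %3==0, total = 1-1 = 0
e=-2: not %3==0, total = 0-1 = -1
e=8: not %3==0, total = (-1)-1 = -2
e=5: not %3==0, total = (-2)-1 = -3
e=6: %3==0, total = (-3)*2+6 = 0
e=6: %3==0, total = 0*2+6 = 6

6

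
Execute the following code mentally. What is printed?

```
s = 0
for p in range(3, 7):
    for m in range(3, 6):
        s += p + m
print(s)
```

p=3,m=3: s = 0+6 = 6
p=3,m=4: s = 6+7 = 13
p=3,m=5: s = 13+8 = 21
p=4,m=3: s = 21+7 = 28
p=4,m=4: s = 28+8 = 36
p=4,m=5: s = 36+9 = 45
p=5,m=3: s = 45+8 = 53
p=5,m=4: s = 53+9 = 62
p=5,m=5: s = 62+10 = 72
p=6,m=3: s = 72+9 = 81
p=6,m=4: s = 81+10 = 91
p=6,m=5: s = 91+11 = 102

102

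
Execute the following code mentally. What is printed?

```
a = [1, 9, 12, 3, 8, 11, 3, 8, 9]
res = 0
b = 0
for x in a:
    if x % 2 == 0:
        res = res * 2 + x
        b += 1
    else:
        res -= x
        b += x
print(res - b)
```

-96

x=1: not even, res = 0-1 = -1; b=1
x=9: not even, res = (-1)-9 = -10; b=10
x=12: even, res = (-10)*2+12 = -8; b=11
x=3: not even, res = (-8)-3 = -11; b=14
x=8: even, res = (-11)*2+8 = -14; b=15
x=11: not even, res = (-14)-11 = -25; b=26
x=3: not even, res = (-25)-3 = -28; b=29
x=8: even, res = (-28)*2+8 = -48; b=30
x=9: not even, res = (-48)-9 = -57; b=39
res-b = (-57)-39 = -96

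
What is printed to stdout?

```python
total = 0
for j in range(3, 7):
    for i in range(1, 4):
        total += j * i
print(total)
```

j=3,i=1: total = 0+3 = 3
j=3,i=2: total = 3+6 = 9
j=3,i=3: total = 9+9 = 18
j=4,i=1: total = 18+4 = 22
j=4,i=2: total = 22+8 = 30
j=4,i=3: total = 30+12 = 42
j=5,i=1: total = 42+5 = 47
j=5,i=2: total = 47+10 = 57
j=5,i=3: total = 57+15 = 72
j=6,i=1: total = 72+6 = 78
j=6,i=2: total = 78+12 = 90
j=6,i=3: total = 90+18 = 108

108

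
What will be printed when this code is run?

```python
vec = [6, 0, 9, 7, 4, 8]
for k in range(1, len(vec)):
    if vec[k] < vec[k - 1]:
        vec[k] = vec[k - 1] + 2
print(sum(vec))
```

62

k=1: 0<6, vec[1] = 6+2 = 8 → [6, 8, 9, 7, 4, 8]
k=2: 9>=8, unchanged → [6, 8, 9, 7, 4, 8]
k=3: 7<9, vec[3] = 9+2 = 11 → [6, 8, 9, 11, 4, 8]
k=4: 4<11, vec[4] = 11+2 = 13 → [6, 8, 9, 11, 13, 8]
k=5: 8<13, vec[5] = 13+2 = 15 → [6, 8, 9, 11, 13, 15]
sum = 62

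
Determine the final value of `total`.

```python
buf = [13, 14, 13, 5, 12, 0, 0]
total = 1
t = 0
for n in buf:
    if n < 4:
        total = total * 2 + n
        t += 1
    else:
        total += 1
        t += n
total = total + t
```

n=13: not <4, total = 1+1 = 2; t=13
n=14: not <4, total = 2+1 = 3; t=27
n=13: not <4, total = 3+1 = 4; t=40
n=5: not <4, total = 4+1 = 5; t=45
n=12: not <4, total = 5+1 = 6; t=57
n=0: <4, total = 6*2+0 = 12; t=58
n=0: <4, total = 12*2+0 = 24; t=59
total+t = 24+59 = 83

83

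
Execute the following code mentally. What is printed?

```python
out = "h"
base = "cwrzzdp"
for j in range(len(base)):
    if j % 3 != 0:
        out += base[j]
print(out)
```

j=0: skip
j=1: add 'w' → 'hw'
j=2: add 'r' → 'hwr'
j=3: skip
j=4: add 'z' → 'hwrz'
j=5: add 'd' → 'hwrzd'
j=6: skip

hwrzd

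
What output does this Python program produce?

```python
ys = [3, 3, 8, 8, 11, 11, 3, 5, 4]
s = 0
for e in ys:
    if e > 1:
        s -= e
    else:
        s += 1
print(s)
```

-56

e=3: >1, s = 0-3 = -3
e=3: >1, s = (-3)-3 = -6
e=8: >1, s = (-6)-8 = -14
e=8: >1, s = (-14)-8 = -22
e=11: >1, s = (-22)-11 = -33
e=11: >1, s = (-33)-11 = -44
e=3: >1, s = (-44)-3 = -47
e=5: >1, s = (-47)-5 = -52
e=4: >1, s = (-52)-4 = -56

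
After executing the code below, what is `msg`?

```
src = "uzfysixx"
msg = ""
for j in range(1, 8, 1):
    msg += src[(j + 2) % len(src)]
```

j=1: add src[3]='y' → 'y'
j=2: add src[4]='s' → 'ys'
j=3: add src[5]='i' → 'ysi'
j=4: add src[6]='x' → 'ysix'
j=5: add src[7]='x' → 'ysixx'
j=6: add src[0]='u' → 'ysixxu'
j=7: add src[1]='z' → 'ysixxuz'

'ysixxuz'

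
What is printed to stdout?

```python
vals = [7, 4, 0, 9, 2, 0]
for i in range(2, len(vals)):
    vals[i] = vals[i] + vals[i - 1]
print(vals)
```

[7, 4, 4, 13, 15, 15]

i=2: vals[2] = 0+4 = 4 → [7, 4, 4, 9, 2, 0]
i=3: vals[3] = 9+4 = 13 → [7, 4, 4, 13, 2, 0]
i=4: vals[4] = 2+13 = 15 → [7, 4, 4, 13, 15, 0]
i=5: vals[5] = 0+15 = 15 → [7, 4, 4, 13, 15, 15]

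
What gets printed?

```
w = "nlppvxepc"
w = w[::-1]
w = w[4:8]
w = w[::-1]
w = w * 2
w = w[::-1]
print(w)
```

vpplvppl

reverse → 'cpexvppln'
slice [4:8] → 'vppl'
reverse → 'lppv'
repeat ×2 → 'lppvlppv'
reverse → 'vpplvppl'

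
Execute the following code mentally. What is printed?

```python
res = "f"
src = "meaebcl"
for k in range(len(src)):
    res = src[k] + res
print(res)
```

lcbeaemf

k=0: prepend 'm' → 'mf'
k=1: prepend 'e' → 'emf'
k=2: prepend 'a' → 'aemf'
k=3: prepend 'e' → 'eaemf'
k=4: prepend 'b' → 'beaemf'
k=5: prepend 'c' → 'cbeaemf'
k=6: prepend 'l' → 'lcbeaemf'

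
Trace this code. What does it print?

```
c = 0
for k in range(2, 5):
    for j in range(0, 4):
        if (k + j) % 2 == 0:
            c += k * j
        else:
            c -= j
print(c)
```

14

k=2,j=0: even sum, c = 0+0 = 0
k=2,j=1: odd sum, c = 0-1 = -1
k=2,j=2: even sum, c = (-1)+4 = 3
k=2,j=3: odd sum, c = 3-3 = 0
k=3,j=0: odd sum, c = 0-0 = 0
k=3,j=1: even sum, c = 0+3 = 3
k=3,j=2: odd sum, c = 3-2 = 1
k=3,j=3: even sum, c = 1+9 = 10
k=4,j=0: even sum, c = 10+0 = 10
k=4,j=1: odd sum, c = 10-1 = 9
k=4,j=2: even sum, c = 9+8 = 17
k=4,j=3: odd sum, c = 17-3 = 14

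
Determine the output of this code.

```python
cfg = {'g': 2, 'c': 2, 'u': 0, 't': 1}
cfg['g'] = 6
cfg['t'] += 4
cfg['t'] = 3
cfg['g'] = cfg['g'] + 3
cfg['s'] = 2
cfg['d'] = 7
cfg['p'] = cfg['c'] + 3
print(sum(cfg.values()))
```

28

cfg['g'] = 6 → {'g': 6, 'c': 2, 'u': 0, 't': 1}
cfg['t'] = 1+4 = 5 → {'g': 6, 'c': 2, 'u': 0, 't': 5}
cfg['t'] = 3 → {'g': 6, 'c': 2, 'u': 0, 't': 3}
cfg['g'] = cfg['g']+3 = 9 → {'g': 9, 'c': 2, 'u': 0, 't': 3}
cfg['s'] = 2 → {'g': 9, 'c': 2, 'u': 0, 't': 3, 's': 2}
cfg['d'] = 7 → {'g': 9, 'c': 2, 'u': 0, 't': 3, 's': 2, 'd': 7}
cfg['p'] = cfg['c']+3 = 5 → {'g': 9, 'c': 2, 'u': 0, 't': 3, 's': 2, 'd': 7, 'p': 5}
sum of values = 28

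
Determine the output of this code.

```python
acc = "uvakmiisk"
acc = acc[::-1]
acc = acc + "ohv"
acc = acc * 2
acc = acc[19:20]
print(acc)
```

reverse → 'ksiimkavu'
+ 'ohv' → 'ksiimkavuohv'
repeat ×2 → 'ksiimkavuohvksiimkavuohv'
slice [19:20] → 'v'

v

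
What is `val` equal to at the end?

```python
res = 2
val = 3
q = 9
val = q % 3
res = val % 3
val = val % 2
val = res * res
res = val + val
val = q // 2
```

4

val = 9%3 = 0
res = 0%3 = 0
val = 0%2 = 0
val = 0*0 = 0
res = 0+0 = 0
val = 9//2 = 4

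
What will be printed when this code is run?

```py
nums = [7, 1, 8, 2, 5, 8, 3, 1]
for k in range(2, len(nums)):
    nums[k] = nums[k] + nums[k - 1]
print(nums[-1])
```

28

k=2: nums[2] = 8+1 = 9 → [7, 1, 9, 2, 5, 8, 3, 1]
k=3: nums[3] = 2+9 = 11 → [7, 1, 9, 11, 5, 8, 3, 1]
k=4: nums[4] = 5+11 = 16 → [7, 1, 9, 11, 16, 8, 3, 1]
k=5: nums[5] = 8+16 = 24 → [7, 1, 9, 11, 16, 24, 3, 1]
k=6: nums[6] = 3+24 = 27 → [7, 1, 9, 11, 16, 24, 27, 1]
k=7: nums[7] = 1+27 = 28 → [7, 1, 9, 11, 16, 24, 27, 28]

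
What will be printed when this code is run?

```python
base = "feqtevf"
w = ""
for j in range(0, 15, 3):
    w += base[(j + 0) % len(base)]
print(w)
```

ftfqv

j=0: add base[0]='f' → 'f'
j=3: add base[3]='t' → 'ft'
j=6: add base[6]='f' → 'ftf'
j=9: add base[2]='q' → 'ftfq'
j=12: add base[5]='v' → 'ftfqv'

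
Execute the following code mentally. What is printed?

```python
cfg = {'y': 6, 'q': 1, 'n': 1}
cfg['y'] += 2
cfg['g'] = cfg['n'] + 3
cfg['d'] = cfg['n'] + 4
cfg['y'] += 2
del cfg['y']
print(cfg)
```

{'q': 1, 'n': 1, 'g': 4, 'd': 5}

cfg['y'] = 6+2 = 8 → {'y': 8, 'q': 1, 'n': 1}
cfg['g'] = cfg['n']+3 = 4 → {'y': 8, 'q': 1, 'n': 1, 'g': 4}
cfg['d'] = cfg['n']+4 = 5 → {'y': 8, 'q': 1, 'n': 1, 'g': 4, 'd': 5}
cfg['y'] = 8+2 = 10 → {'y': 10, 'q': 1, 'n': 1, 'g': 4, 'd': 5}
del 'y' → {'q': 1, 'n': 1, 'g': 4, 'd': 5}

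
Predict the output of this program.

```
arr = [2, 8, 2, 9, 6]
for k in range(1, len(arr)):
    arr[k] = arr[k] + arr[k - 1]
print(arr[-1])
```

27

k=1: arr[1] = 8+2 = 10 → [2, 10, 2, 9, 6]
k=2: arr[2] = 2+10 = 12 → [2, 10, 12, 9, 6]
k=3: arr[3] = 9+12 = 21 → [2, 10, 12, 21, 6]
k=4: arr[4] = 6+21 = 27 → [2, 10, 12, 21, 27]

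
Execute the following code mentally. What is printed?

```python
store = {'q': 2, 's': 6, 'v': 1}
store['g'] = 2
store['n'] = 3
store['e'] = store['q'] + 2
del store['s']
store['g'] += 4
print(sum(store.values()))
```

16

store['g'] = 2 → {'q': 2, 's': 6, 'v': 1, 'g': 2}
store['n'] = 3 → {'q': 2, 's': 6, 'v': 1, 'g': 2, 'n': 3}
store['e'] = store['q']+2 = 4 → {'q': 2, 's': 6, 'v': 1, 'g': 2, 'n': 3, 'e': 4}
del 's' → {'q': 2, 'v': 1, 'g': 2, 'n': 3, 'e': 4}
store['g'] = 2+4 = 6 → {'q': 2, 'v': 1, 'g': 6, 'n': 3, 'e': 4}
sum of values = 16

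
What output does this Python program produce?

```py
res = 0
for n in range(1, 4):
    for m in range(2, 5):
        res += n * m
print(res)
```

54

n=1,m=2: res = 0+2 = 2
n=1,m=3: res = 2+3 = 5
n=1,m=4: res = 5+4 = 9
n=2,m=2: res = 9+4 = 13
n=2,m=3: res = 13+6 = 19
n=2,m=4: res = 19+8 = 27
n=3,m=2: res = 27+6 = 33
n=3,m=3: res = 33+9 = 42
n=3,m=4: res = 42+12 = 54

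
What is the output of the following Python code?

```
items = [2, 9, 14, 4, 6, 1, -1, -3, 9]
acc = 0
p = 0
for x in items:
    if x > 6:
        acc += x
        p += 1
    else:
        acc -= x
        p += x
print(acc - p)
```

x=2: not >6, acc = 0-2 = -2; p=2
x=9: >6, acc = (-2)+9 = 7; p=3
x=14: >6, acc = 7+14 = 21; p=4
x=4: not >6, acc = 21-4 = 17; p=8
x=6: not >6, acc = 17-6 = 11; p=14
x=1: not >6, acc = 11-1 = 10; p=15
x=-1: not >6, acc = 10-(-1) = 11; p=14
x=-3: not >6, acc = 11-(-3) = 14; p=11
x=9: >6, acc = 14+9 = 23; p=12
acc-p = 23-12 = 11

11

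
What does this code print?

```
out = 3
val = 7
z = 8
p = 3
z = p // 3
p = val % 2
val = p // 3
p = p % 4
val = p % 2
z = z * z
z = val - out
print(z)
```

-2

z = 3//3 = 1
p = 7%2 = 1
val = 1//3 = 0
p = 1%4 = 1
val = 1%2 = 1
z = 1*1 = 1
z = 1-3 = -2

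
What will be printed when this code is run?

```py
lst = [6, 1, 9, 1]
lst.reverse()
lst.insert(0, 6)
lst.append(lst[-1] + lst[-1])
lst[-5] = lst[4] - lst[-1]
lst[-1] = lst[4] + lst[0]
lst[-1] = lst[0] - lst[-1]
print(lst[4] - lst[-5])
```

12

reverse → [1, 9, 1, 6]
insert 6 at 0 → [6, 1, 9, 1, 6]
append lst[-1]+lst[-1] = 6+6 = 12 → [6, 1, 9, 1, 6, 12]
lst[-5] = lst[4]-lst[-1] = 6-12 = -6 → [6, -6, 9, 1, 6, 12]
lst[-1] = lst[4]+lst[0] = 6+6 = 12 → [6, -6, 9, 1, 6, 12]
lst[-1] = lst[0]-lst[-1] = 6-12 = -6 → [6, -6, 9, 1, 6, -6]
lst[4]-lst[-5] = 6-(-6) = 12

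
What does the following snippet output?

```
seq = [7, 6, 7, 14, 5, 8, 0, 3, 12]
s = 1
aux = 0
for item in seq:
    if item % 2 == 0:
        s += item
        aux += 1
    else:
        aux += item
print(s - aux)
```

item=7: not even; aux=7
item=6: even, s = 1+6 = 7; aux=8
item=7: not even; aux=15
item=14: even, s = 7+14 = 21; aux=16
item=5: not even; aux=21
item=8: even, s = 21+8 = 29; aux=22
item=0: even, s = 29+0 = 29; aux=23
item=3: not even; aux=26
item=12: even, s = 29+12 = 41; aux=27
s-aux = 41-27 = 14

14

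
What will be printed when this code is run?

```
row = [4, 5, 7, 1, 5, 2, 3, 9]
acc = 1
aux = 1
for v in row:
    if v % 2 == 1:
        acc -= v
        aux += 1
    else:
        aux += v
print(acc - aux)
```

-42

v=4: not odd; aux=5
v=5: odd, acc = 1-5 = -4; aux=6
v=7: odd, acc = (-4)-7 = -11; aux=7
v=1: odd, acc = (-11)-1 = -12; aux=8
v=5: odd, acc = (-12)-5 = -17; aux=9
v=2: not odd; aux=11
v=3: odd, acc = (-17)-3 = -20; aux=12
v=9: odd, acc = (-20)-9 = -29; aux=13
acc-aux = (-29)-13 = -42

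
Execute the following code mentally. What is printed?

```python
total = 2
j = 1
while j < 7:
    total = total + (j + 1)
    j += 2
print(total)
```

14

j=1: total = 2+2 = 4
j=3: total = 4+4 = 8
j=5: total = 8+6 = 14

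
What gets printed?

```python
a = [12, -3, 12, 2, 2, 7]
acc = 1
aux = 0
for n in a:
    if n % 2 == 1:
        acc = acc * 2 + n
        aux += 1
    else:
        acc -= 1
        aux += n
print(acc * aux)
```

-150

n=12: not odd, acc = 1-1 = 0; aux=12
n=-3: odd, acc = 0*2+(-3) = -3; aux=13
n=12: not odd, acc = (-3)-1 = -4; aux=25
n=2: not odd, acc = (-4)-1 = -5; aux=27
n=2: not odd, acc = (-5)-1 = -6; aux=29
n=7: odd, acc = (-6)*2+7 = -5; aux=30
acc*aux = (-5)*30 = -150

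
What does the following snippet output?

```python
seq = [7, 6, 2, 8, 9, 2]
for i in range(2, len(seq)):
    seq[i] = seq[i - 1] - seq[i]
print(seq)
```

[7, 6, 4, -4, -13, -15]

i=2: seq[2] = 6-2 = 4 → [7, 6, 4, 8, 9, 2]
i=3: seq[3] = 4-8 = -4 → [7, 6, 4, -4, 9, 2]
i=4: seq[4] = (-4)-9 = -13 → [7, 6, 4, -4, -13, 2]
i=5: seq[5] = (-13)-2 = -15 → [7, 6, 4, -4, -13, -15]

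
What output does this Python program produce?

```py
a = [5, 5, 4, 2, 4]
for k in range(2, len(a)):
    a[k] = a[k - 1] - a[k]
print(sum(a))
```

5

k=2: a[2] = 5-4 = 1 → [5, 5, 1, 2, 4]
k=3: a[3] = 1-2 = -1 → [5, 5, 1, -1, 4]
k=4: a[4] = (-1)-4 = -5 → [5, 5, 1, -1, -5]
sum = 5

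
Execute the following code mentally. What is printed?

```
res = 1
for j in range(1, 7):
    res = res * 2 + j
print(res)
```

j=1: res = 1*2+1 = 3
j=2: res = 3*2+2 = 8
j=3: res = 8*2+3 = 19
j=4: res = 19*2+4 = 42
j=5: res = 42*2+5 = 89
j=6: res = 89*2+6 = 184

184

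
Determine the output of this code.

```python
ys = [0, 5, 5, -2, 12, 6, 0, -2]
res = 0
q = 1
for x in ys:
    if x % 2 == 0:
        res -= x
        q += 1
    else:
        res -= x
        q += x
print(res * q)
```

x=0: even, res = 0-0 = 0; q=2
x=5: not even, res = 0-5 = -5; q=7
x=5: not even, res = (-5)-5 = -10; q=12
x=-2: even, res = (-10)-(-2) = -8; q=13
x=12: even, res = (-8)-12 = -20; q=14
x=6: even, res = (-20)-6 = -26; q=15
x=0: even, res = (-26)-0 = -26; q=16
x=-2: even, res = (-26)-(-2) = -24; q=17
res*q = (-24)*17 = -408

-408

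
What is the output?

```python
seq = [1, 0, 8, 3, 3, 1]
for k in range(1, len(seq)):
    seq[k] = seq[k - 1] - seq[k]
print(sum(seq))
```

k=1: seq[1] = 1-0 = 1 → [1, 1, 8, 3, 3, 1]
k=2: seq[2] = 1-8 = -7 → [1, 1, -7, 3, 3, 1]
k=3: seq[3] = (-7)-3 = -10 → [1, 1, -7, -10, 3, 1]
k=4: seq[4] = (-10)-3 = -13 → [1, 1, -7, -10, -13, 1]
k=5: seq[5] = (-13)-1 = -14 → [1, 1, -7, -10, -13, -14]
sum = -42

-42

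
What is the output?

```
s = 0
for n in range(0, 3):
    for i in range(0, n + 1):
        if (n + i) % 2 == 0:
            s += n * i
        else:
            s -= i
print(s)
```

4

n=0,i=0: even sum, s = 0+0 = 0
n=1,i=0: odd sum, s = 0-0 = 0
n=1,i=1: even sum, s = 0+1 = 1
n=2,i=0: even sum, s = 1+0 = 1
n=2,i=1: odd sum, s = 1-1 = 0
n=2,i=2: even sum, s = 0+4 = 4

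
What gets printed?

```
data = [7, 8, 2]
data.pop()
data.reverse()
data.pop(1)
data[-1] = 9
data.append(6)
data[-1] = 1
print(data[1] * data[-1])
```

pop() removes 2 → [7, 8]
reverse → [8, 7]
pop(1) removes 7 → [8]
data[-1] = 9 → [9]
append 6 → [9, 6]
data[-1] = 1 → [9, 1]
data[1]*data[-1] = 1*1 = 1

1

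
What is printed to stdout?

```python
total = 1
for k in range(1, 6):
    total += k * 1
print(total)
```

k=1: total = 1+1*1 = 2
k=2: total = 2+2*1 = 4
k=3: total = 4+3*1 = 7
k=4: total = 7+4*1 = 11
k=5: total = 11+5*1 = 16

16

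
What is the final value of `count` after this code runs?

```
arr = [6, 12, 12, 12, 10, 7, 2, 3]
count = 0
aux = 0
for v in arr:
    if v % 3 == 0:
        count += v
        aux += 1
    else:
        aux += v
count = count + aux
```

v=6: %3==0, count = 0+6 = 6; aux=1
v=12: %3==0, count = 6+12 = 18; aux=2
v=12: %3==0, count = 18+12 = 30; aux=3
v=12: %3==0, count = 30+12 = 42; aux=4
v=10: not %3==0; aux=14
v=7: not %3==0; aux=21
v=2: not %3==0; aux=23
v=3: %3==0, count = 42+3 = 45; aux=24
count+aux = 45+24 = 69

69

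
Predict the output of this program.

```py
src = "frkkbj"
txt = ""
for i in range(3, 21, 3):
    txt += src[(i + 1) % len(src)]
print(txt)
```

brbrbr

i=3: add src[4]='b' → 'b'
i=6: add src[1]='r' → 'br'
i=9: add src[4]='b' → 'brb'
i=12: add src[1]='r' → 'brbr'
i=15: add src[4]='b' → 'brbrb'
i=18: add src[1]='r' → 'brbrbr'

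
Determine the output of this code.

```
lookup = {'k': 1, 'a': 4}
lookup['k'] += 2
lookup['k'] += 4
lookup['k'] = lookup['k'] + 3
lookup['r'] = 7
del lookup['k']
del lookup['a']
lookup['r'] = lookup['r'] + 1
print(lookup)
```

lookup['k'] = 1+2 = 3 → {'k': 3, 'a': 4}
lookup['k'] = 3+4 = 7 → {'k': 7, 'a': 4}
lookup['k'] = lookup['k']+3 = 10 → {'k': 10, 'a': 4}
lookup['r'] = 7 → {'k': 10, 'a': 4, 'r': 7}
del 'k' → {'a': 4, 'r': 7}
del 'a' → {'r': 7}
lookup['r'] = lookup['r']+1 = 8 → {'r': 8}

{'r': 8}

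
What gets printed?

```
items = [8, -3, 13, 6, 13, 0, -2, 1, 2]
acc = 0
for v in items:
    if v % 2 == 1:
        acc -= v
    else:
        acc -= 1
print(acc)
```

v=8: not odd, acc = 0-1 = -1
v=-3: odd, acc = (-1)-(-3) = 2
v=13: odd, acc = 2-13 = -11
v=6: not odd, acc = (-11)-1 = -12
v=13: odd, acc = (-12)-13 = -25
v=0: not odd, acc = (-25)-1 = -26
v=-2: not odd, acc = (-26)-1 = -27
v=1: odd, acc = (-27)-1 = -28
v=2: not odd, acc = (-28)-1 = -29

-29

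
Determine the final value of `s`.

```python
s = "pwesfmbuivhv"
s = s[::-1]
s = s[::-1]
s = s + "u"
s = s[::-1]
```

reverse → 'vhviubmfsewp'
reverse → 'pwesfmbuivhv'
+ 'u' → 'pwesfmbuivhvu'
reverse → 'uvhviubmfsewp'

'uvhviubmfsewp'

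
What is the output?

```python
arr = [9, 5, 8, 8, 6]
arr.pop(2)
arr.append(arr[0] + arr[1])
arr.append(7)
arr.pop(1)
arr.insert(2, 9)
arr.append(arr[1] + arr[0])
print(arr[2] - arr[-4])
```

pop(2) removes 8 → [9, 5, 8, 6]
append arr[0]+arr[1] = 9+5 = 14 → [9, 5, 8, 6, 14]
append 7 → [9, 5, 8, 6, 14, 7]
pop(1) removes 5 → [9, 8, 6, 14, 7]
insert 9 at 2 → [9, 8, 9, 6, 14, 7]
append arr[1]+arr[0] = 8+9 = 17 → [9, 8, 9, 6, 14, 7, 17]
arr[2]-arr[-4] = 9-6 = 3

3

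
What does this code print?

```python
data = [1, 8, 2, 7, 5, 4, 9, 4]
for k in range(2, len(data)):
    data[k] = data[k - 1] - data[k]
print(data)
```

k=2: data[2] = 8-2 = 6 → [1, 8, 6, 7, 5, 4, 9, 4]
k=3: data[3] = 6-7 = -1 → [1, 8, 6, -1, 5, 4, 9, 4]
k=4: data[4] = (-1)-5 = -6 → [1, 8, 6, -1, -6, 4, 9, 4]
k=5: data[5] = (-6)-4 = -10 → [1, 8, 6, -1, -6, -10, 9, 4]
k=6: data[6] = (-10)-9 = -19 → [1, 8, 6, -1, -6, -10, -19, 4]
k=7: data[7] = (-19)-4 = -23 → [1, 8, 6, -1, -6, -10, -19, -23]

[1, 8, 6, -1, -6, -10, -19, -23]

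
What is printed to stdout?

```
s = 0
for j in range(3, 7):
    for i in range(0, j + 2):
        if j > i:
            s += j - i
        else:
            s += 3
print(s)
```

76

j=3,i=0: 3>0, s = 0+3 = 3
j=3,i=1: 3>1, s = 3+2 = 5
j=3,i=2: 3>2, s = 5+1 = 6
j=3,i=3: not 3>3, s = 6+3 = 9
j=3,i=4: not 3>4, s = 9+3 = 12
j=4,i=0: 4>0, s = 12+4 = 16
j=4,i=1: 4>1, s = 16+3 = 19
j=4,i=2: 4>2, s = 19+2 = 21
j=4,i=3: 4>3, s = 21+1 = 22
j=4,i=4: not 4>4, s = 22+3 = 25
j=4,i=5: not 4>5, s = 25+3 = 28
j=5,i=0: 5>0, s = 28+5 = 33
j=5,i=1: 5>1, s = 33+4 = 37
j=5,i=2: 5>2, s = 37+3 = 40
j=5,i=3: 5>3, s = 40+2 = 42
j=5,i=4: 5>4, s = 42+1 = 43
j=5,i=5: not 5>5, s = 43+3 = 46
j=5,i=6: not 5>6, s = 46+3 = 49
j=6,i=0: 6>0, s = 49+6 = 55
j=6,i=1: 6>1, s = 55+5 = 60
j=6,i=2: 6>2, s = 60+4 = 64
j=6,i=3: 6>3, s = 64+3 = 67
j=6,i=4: 6>4, s = 67+2 = 69
j=6,i=5: 6>5, s = 69+1 = 70
j=6,i=6: not 6>6, s = 70+3 = 73
j=6,i=7: not 6>7, s = 73+3 = 76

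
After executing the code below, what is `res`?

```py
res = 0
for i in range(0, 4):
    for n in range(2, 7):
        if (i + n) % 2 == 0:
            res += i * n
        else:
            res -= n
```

i=0,n=2: even sum, res = 0+0 = 0
i=0,n=3: odd sum, res = 0-3 = -3
i=0,n=4: even sum, res = (-3)+0 = -3
i=0,n=5: odd sum, res = (-3)-5 = -8
i=0,n=6: even sum, res = (-8)+0 = -8
i=1,n=2: odd sum, res = (-8)-2 = -10
i=1,n=3: even sum, res = (-10)+3 = -7
i=1,n=4: odd sum, res = (-7)-4 = -11
i=1,n=5: even sum, res = (-11)+5 = -6
i=1,n=6: odd sum, res = (-6)-6 = -12
i=2,n=2: even sum, res = (-12)+4 = -8
i=2,n=3: odd sum, res = (-8)-3 = -11
i=2,n=4: even sum, res = (-11)+8 = -3
i=2,n=5: odd sum, res = (-3)-5 = -8
i=2,n=6: even sum, res = (-8)+12 = 4
i=3,n=2: odd sum, res = 4-2 = 2
i=3,n=3: even sum, res = 2+9 = 11
i=3,n=4: odd sum, res = 11-4 = 7
i=3,n=5: even sum, res = 7+15 = 22
i=3,n=6: odd sum, res = 22-6 = 16

16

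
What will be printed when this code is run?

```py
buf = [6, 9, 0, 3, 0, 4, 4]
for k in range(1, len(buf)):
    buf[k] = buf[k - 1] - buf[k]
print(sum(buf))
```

k=1: buf[1] = 6-9 = -3 → [6, -3, 0, 3, 0, 4, 4]
k=2: buf[2] = (-3)-0 = -3 → [6, -3, -3, 3, 0, 4, 4]
k=3: buf[3] = (-3)-3 = -6 → [6, -3, -3, -6, 0, 4, 4]
k=4: buf[4] = (-6)-0 = -6 → [6, -3, -3, -6, -6, 4, 4]
k=5: buf[5] = (-6)-4 = -10 → [6, -3, -3, -6, -6, -10, 4]
k=6: buf[6] = (-10)-4 = -14 → [6, -3, -3, -6, -6, -10, -14]
sum = -36

-36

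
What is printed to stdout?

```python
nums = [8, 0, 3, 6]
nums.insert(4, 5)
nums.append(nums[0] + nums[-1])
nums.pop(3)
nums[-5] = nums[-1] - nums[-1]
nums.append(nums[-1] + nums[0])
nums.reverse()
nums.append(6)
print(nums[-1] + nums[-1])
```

insert 5 at 4 → [8, 0, 3, 6, 5]
append nums[0]+nums[-1] = 8+5 = 13 → [8, 0, 3, 6, 5, 13]
pop(3) removes 6 → [8, 0, 3, 5, 13]
nums[-5] = nums[-1]-nums[-1] = 13-13 = 0 → [0, 0, 3, 5, 13]
append nums[-1]+nums[0] = 13+0 = 13 → [0, 0, 3, 5, 13, 13]
reverse → [13, 13, 5, 3, 0, 0]
append 6 → [13, 13, 5, 3, 0, 0, 6]
nums[-1]+nums[-1] = 6+6 = 12

12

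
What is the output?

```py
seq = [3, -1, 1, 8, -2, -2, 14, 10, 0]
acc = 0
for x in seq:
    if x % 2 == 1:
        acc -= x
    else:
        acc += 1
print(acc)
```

x=3: odd, acc = 0-3 = -3
x=-1: odd, acc = (-3)-(-1) = -2
x=1: odd, acc = (-2)-1 = -3
x=8: not odd, acc = (-3)+1 = -2
x=-2: not odd, acc = (-2)+1 = -1
x=-2: not odd, acc = (-1)+1 = 0
x=14: not odd, acc = 0+1 = 1
x=10: not odd, acc = 1+1 = 2
x=0: not odd, acc = 2+1 = 3

3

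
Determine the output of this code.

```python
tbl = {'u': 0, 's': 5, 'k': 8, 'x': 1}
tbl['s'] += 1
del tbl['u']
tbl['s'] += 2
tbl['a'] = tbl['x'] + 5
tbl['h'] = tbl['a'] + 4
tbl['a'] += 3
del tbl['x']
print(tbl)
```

{'s': 8, 'k': 8, 'a': 9, 'h': 10}

tbl['s'] = 5+1 = 6 → {'u': 0, 's': 6, 'k': 8, 'x': 1}
del 'u' → {'s': 6, 'k': 8, 'x': 1}
tbl['s'] = 6+2 = 8 → {'s': 8, 'k': 8, 'x': 1}
tbl['a'] = tbl['x']+5 = 6 → {'s': 8, 'k': 8, 'x': 1, 'a': 6}
tbl['h'] = tbl['a']+4 = 10 → {'s': 8, 'k': 8, 'x': 1, 'a': 6, 'h': 10}
tbl['a'] = 6+3 = 9 → {'s': 8, 'k': 8, 'x': 1, 'a': 9, 'h': 10}
del 'x' → {'s': 8, 'k': 8, 'a': 9, 'h': 10}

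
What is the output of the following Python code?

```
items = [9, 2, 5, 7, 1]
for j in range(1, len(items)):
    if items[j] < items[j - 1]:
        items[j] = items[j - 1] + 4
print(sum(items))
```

85

j=1: 2<9, items[1] = 9+4 = 13 → [9, 13, 5, 7, 1]
j=2: 5<13, items[2] = 13+4 = 17 → [9, 13, 17, 7, 1]
j=3: 7<17, items[3] = 17+4 = 21 → [9, 13, 17, 21, 1]
j=4: 1<21, items[4] = 21+4 = 25 → [9, 13, 17, 21, 25]
sum = 85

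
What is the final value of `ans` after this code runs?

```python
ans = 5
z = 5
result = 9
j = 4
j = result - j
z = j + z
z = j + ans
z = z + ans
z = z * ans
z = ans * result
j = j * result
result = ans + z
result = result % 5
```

5

j = 9-4 = 5
z = 5+5 = 10
z = 5+5 = 10
z = 10+5 = 15
z = 15*5 = 75
z = 5*9 = 45
j = 5*9 = 45
result = 5+45 = 50
result = 50%5 = 0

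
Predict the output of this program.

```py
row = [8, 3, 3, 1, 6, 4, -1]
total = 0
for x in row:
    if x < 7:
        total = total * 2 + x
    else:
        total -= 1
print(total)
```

x=8: not <7, total = 0-1 = -1
x=3: <7, total = (-1)*2+3 = 1
x=3: <7, total = 1*2+3 = 5
x=1: <7, total = 5*2+1 = 11
x=6: <7, total = 11*2+6 = 28
x=4: <7, total = 28*2+4 = 60
x=-1: <7, total = 60*2+(-1) = 119

119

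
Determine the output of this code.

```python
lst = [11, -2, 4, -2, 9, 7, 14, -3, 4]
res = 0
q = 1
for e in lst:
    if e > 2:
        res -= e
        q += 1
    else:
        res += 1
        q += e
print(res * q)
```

e=11: >2, res = 0-11 = -11; q=2
e=-2: not >2, res = (-11)+1 = -10; q=0
e=4: >2, res = (-10)-4 = -14; q=1
e=-2: not >2, res = (-14)+1 = -13; q=-1
e=9: >2, res = (-13)-9 = -22; q=0
e=7: >2, res = (-22)-7 = -29; q=1
e=14: >2, res = (-29)-14 = -43; q=2
e=-3: not >2, res = (-43)+1 = -42; q=-1
e=4: >2, res = (-42)-4 = -46; q=0
res*q = (-46)*0 = 0

0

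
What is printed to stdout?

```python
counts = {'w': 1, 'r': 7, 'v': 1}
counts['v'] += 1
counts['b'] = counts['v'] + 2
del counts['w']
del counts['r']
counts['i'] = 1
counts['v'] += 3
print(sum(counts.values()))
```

counts['v'] = 1+1 = 2 → {'w': 1, 'r': 7, 'v': 2}
counts['b'] = counts['v']+2 = 4 → {'w': 1, 'r': 7, 'v': 2, 'b': 4}
del 'w' → {'r': 7, 'v': 2, 'b': 4}
del 'r' → {'v': 2, 'b': 4}
counts['i'] = 1 → {'v': 2, 'b': 4, 'i': 1}
counts['v'] = 2+3 = 5 → {'v': 5, 'b': 4, 'i': 1}
sum of values = 10

10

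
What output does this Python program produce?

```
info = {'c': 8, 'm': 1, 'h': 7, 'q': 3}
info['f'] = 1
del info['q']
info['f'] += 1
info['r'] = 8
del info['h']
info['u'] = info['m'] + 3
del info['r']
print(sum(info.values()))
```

15

info['f'] = 1 → {'c': 8, 'm': 1, 'h': 7, 'q': 3, 'f': 1}
del 'q' → {'c': 8, 'm': 1, 'h': 7, 'f': 1}
info['f'] = 1+1 = 2 → {'c': 8, 'm': 1, 'h': 7, 'f': 2}
info['r'] = 8 → {'c': 8, 'm': 1, 'h': 7, 'f': 2, 'r': 8}
del 'h' → {'c': 8, 'm': 1, 'f': 2, 'r': 8}
info['u'] = info['m']+3 = 4 → {'c': 8, 'm': 1, 'f': 2, 'r': 8, 'u': 4}
del 'r' → {'c': 8, 'm': 1, 'f': 2, 'u': 4}
sum of values = 15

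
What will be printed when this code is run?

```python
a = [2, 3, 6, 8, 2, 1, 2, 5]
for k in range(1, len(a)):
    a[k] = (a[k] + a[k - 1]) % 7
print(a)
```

k=1: a[1] = (3+2)%7 = 5 → [2, 5, 6, 8, 2, 1, 2, 5]
k=2: a[2] = (6+5)%7 = 4 → [2, 5, 4, 8, 2, 1, 2, 5]
k=3: a[3] = (8+4)%7 = 5 → [2, 5, 4, 5, 2, 1, 2, 5]
k=4: a[4] = (2+5)%7 = 0 → [2, 5, 4, 5, 0, 1, 2, 5]
k=5: a[5] = (1+0)%7 = 1 → [2, 5, 4, 5, 0, 1, 2, 5]
k=6: a[6] = (2+1)%7 = 3 → [2, 5, 4, 5, 0, 1, 3, 5]
k=7: a[7] = (5+3)%7 = 1 → [2, 5, 4, 5, 0, 1, 3, 1]

[2, 5, 4, 5, 0, 1, 3, 1]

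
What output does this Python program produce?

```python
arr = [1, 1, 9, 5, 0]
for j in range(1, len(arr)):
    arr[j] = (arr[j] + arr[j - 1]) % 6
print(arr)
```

j=1: arr[1] = (1+1)%6 = 2 → [1, 2, 9, 5, 0]
j=2: arr[2] = (9+2)%6 = 5 → [1, 2, 5, 5, 0]
j=3: arr[3] = (5+5)%6 = 4 → [1, 2, 5, 4, 0]
j=4: arr[4] = (0+4)%6 = 4 → [1, 2, 5, 4, 4]

[1, 2, 5, 4, 4]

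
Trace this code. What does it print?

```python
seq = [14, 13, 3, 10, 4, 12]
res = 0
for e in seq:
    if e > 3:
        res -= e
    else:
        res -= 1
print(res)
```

-54

e=14: >3, res = 0-14 = -14
e=13: >3, res = (-14)-13 = -27
e=3: not >3, res = (-27)-1 = -28
e=10: >3, res = (-28)-10 = -38
e=4: >3, res = (-38)-4 = -42
e=12: >3, res = (-42)-12 = -54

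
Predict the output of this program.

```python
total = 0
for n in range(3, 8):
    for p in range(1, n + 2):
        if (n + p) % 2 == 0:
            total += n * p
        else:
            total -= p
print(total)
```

202

n=3,p=1: even sum, total = 0+3 = 3
n=3,p=2: odd sum, total = 3-2 = 1
n=3,p=3: even sum, total = 1+9 = 10
n=3,p=4: odd sum, total = 10-4 = 6
n=4,p=1: odd sum, total = 6-1 = 5
n=4,p=2: even sum, total = 5+8 = 13
n=4,p=3: odd sum, total = 13-3 = 10
n=4,p=4: even sum, total = 10+16 = 26
n=4,p=5: odd sum, total = 26-5 = 21
n=5,p=1: even sum, total = 21+5 = 26
n=5,p=2: odd sum, total = 26-2 = 24
n=5,p=3: even sum, total = 24+15 = 39
n=5,p=4: odd sum, total = 39-4 = 35
n=5,p=5: even sum, total = 35+25 = 60
n=5,p=6: odd sum, total = 60-6 = 54
n=6,p=1: odd sum, total = 54-1 = 53
n=6,p=2: even sum, total = 53+12 = 65
n=6,p=3: odd sum, total = 65-3 = 62
n=6,p=4: even sum, total = 62+24 = 86
n=6,p=5: odd sum, total = 86-5 = 81
n=6,p=6: even sum, total = 81+36 = 117
n=6,p=7: odd sum, total = 117-7 = 110
n=7,p=1: even sum, total = 110+7 = 117
n=7,p=2: odd sum, total = 117-2 = 115
n=7,p=3: even sum, total = 115+21 = 136
n=7,p=4: odd sum, total = 136-4 = 132
n=7,p=5: even sum, total = 132+35 = 167
n=7,p=6: odd sum, total = 167-6 = 161
n=7,p=7: even sum, total = 161+49 = 210
n=7,p=8: odd sum, total = 210-8 = 202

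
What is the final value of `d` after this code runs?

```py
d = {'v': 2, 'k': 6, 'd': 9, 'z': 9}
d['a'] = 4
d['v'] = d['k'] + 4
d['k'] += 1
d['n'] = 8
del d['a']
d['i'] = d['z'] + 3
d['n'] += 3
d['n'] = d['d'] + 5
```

{'v': 10, 'k': 7, 'd': 9, 'z': 9, 'n': 14, 'i': 12}

d['a'] = 4 → {'v': 2, 'k': 6, 'd': 9, 'z': 9, 'a': 4}
d['v'] = d['k']+4 = 10 → {'v': 10, 'k': 6, 'd': 9, 'z': 9, 'a': 4}
d['k'] = 6+1 = 7 → {'v': 10, 'k': 7, 'd': 9, 'z': 9, 'a': 4}
d['n'] = 8 → {'v': 10, 'k': 7, 'd': 9, 'z': 9, 'a': 4, 'n': 8}
del 'a' → {'v': 10, 'k': 7, 'd': 9, 'z': 9, 'n': 8}
d['i'] = d['z']+3 = 12 → {'v': 10, 'k': 7, 'd': 9, 'z': 9, 'n': 8, 'i': 12}
d['n'] = 8+3 = 11 → {'v': 10, 'k': 7, 'd': 9, 'z': 9, 'n': 11, 'i': 12}
d['n'] = d['d']+5 = 14 → {'v': 10, 'k': 7, 'd': 9, 'z': 9, 'n': 14, 'i': 12}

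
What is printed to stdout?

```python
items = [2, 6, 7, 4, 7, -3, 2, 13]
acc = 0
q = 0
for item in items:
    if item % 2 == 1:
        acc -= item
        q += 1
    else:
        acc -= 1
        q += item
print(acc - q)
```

-46

item=2: not odd, acc = 0-1 = -1; q=2
item=6: not odd, acc = (-1)-1 = -2; q=8
item=7: odd, acc = (-2)-7 = -9; q=9
item=4: not odd, acc = (-9)-1 = -10; q=13
item=7: odd, acc = (-10)-7 = -17; q=14
item=-3: odd, acc = (-17)-(-3) = -14; q=15
item=2: not odd, acc = (-14)-1 = -15; q=17
item=13: odd, acc = (-15)-13 = -28; q=18
acc-q = (-28)-18 = -46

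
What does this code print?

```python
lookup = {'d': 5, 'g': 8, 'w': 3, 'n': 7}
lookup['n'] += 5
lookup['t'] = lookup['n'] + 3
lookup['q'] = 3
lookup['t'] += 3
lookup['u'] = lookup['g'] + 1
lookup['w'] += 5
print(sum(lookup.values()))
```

lookup['n'] = 7+5 = 12 → {'d': 5, 'g': 8, 'w': 3, 'n': 12}
lookup['t'] = lookup['n']+3 = 15 → {'d': 5, 'g': 8, 'w': 3, 'n': 12, 't': 15}
lookup['q'] = 3 → {'d': 5, 'g': 8, 'w': 3, 'n': 12, 't': 15, 'q': 3}
lookup['t'] = 15+3 = 18 → {'d': 5, 'g': 8, 'w': 3, 'n': 12, 't': 18, 'q': 3}
lookup['u'] = lookup['g']+1 = 9 → {'d': 5, 'g': 8, 'w': 3, 'n': 12, 't': 18, 'q': 3, 'u': 9}
lookup['w'] = 3+5 = 8 → {'d': 5, 'g': 8, 'w': 8, 'n': 12, 't': 18, 'q': 3, 'u': 9}
sum of values = 63

63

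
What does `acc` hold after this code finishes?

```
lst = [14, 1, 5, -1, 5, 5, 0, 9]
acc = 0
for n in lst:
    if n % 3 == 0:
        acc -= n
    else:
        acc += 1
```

-3

n=14: not %3==0, acc = 0+1 = 1
n=1: not %3==0, acc = 1+1 = 2
n=5: not %3==0, acc = 2+1 = 3
n=-1: not %3==0, acc = 3+1 = 4
n=5: not %3==0, acc = 4+1 = 5
n=5: not %3==0, acc = 5+1 = 6
n=0: %3==0, acc = 6-0 = 6
n=9: %3==0, acc = 6-9 = -3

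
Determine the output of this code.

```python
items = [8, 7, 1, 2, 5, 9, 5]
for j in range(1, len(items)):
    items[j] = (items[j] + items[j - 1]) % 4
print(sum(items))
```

j=1: items[1] = (7+8)%4 = 3 → [8, 3, 1, 2, 5, 9, 5]
j=2: items[2] = (1+3)%4 = 0 → [8, 3, 0, 2, 5, 9, 5]
j=3: items[3] = (2+0)%4 = 2 → [8, 3, 0, 2, 5, 9, 5]
j=4: items[4] = (5+2)%4 = 3 → [8, 3, 0, 2, 3, 9, 5]
j=5: items[5] = (9+3)%4 = 0 → [8, 3, 0, 2, 3, 0, 5]
j=6: items[6] = (5+0)%4 = 1 → [8, 3, 0, 2, 3, 0, 1]
sum = 17

17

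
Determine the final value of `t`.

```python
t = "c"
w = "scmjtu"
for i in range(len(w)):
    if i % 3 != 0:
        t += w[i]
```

i=0: skip
i=1: add 'c' → 'cc'
i=2: add 'm' → 'ccm'
i=3: skip
i=4: add 't' → 'ccmt'
i=5: add 'u' → 'ccmtu'

'ccmtu'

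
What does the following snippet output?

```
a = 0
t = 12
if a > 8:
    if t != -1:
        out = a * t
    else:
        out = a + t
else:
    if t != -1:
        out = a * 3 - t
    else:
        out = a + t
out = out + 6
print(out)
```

a=0, t=12
a > 8 is False; t != -1 is True
→ out = a * 3 - t = -12
out = (-12)+6 = -6

-6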